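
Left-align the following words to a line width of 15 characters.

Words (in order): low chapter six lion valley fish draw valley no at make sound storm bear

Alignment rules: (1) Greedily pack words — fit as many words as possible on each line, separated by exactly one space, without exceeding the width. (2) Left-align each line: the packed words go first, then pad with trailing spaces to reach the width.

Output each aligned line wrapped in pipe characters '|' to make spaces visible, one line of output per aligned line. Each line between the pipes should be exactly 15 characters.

Line 1: ['low', 'chapter', 'six'] (min_width=15, slack=0)
Line 2: ['lion', 'valley'] (min_width=11, slack=4)
Line 3: ['fish', 'draw'] (min_width=9, slack=6)
Line 4: ['valley', 'no', 'at'] (min_width=12, slack=3)
Line 5: ['make', 'sound'] (min_width=10, slack=5)
Line 6: ['storm', 'bear'] (min_width=10, slack=5)

Answer: |low chapter six|
|lion valley    |
|fish draw      |
|valley no at   |
|make sound     |
|storm bear     |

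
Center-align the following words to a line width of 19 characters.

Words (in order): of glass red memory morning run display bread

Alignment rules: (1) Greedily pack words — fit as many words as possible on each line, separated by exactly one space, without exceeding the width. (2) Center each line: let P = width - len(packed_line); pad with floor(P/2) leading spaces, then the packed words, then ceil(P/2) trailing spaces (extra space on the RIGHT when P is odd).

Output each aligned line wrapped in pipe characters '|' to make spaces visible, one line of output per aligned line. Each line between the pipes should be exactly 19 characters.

Answer: |of glass red memory|
|morning run display|
|       bread       |

Derivation:
Line 1: ['of', 'glass', 'red', 'memory'] (min_width=19, slack=0)
Line 2: ['morning', 'run', 'display'] (min_width=19, slack=0)
Line 3: ['bread'] (min_width=5, slack=14)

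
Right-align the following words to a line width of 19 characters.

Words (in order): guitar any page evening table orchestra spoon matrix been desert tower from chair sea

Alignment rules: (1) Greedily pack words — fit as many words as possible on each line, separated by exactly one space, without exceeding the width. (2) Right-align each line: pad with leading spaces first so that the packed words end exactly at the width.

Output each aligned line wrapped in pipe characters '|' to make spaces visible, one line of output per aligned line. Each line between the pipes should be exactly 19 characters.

Line 1: ['guitar', 'any', 'page'] (min_width=15, slack=4)
Line 2: ['evening', 'table'] (min_width=13, slack=6)
Line 3: ['orchestra', 'spoon'] (min_width=15, slack=4)
Line 4: ['matrix', 'been', 'desert'] (min_width=18, slack=1)
Line 5: ['tower', 'from', 'chair'] (min_width=16, slack=3)
Line 6: ['sea'] (min_width=3, slack=16)

Answer: |    guitar any page|
|      evening table|
|    orchestra spoon|
| matrix been desert|
|   tower from chair|
|                sea|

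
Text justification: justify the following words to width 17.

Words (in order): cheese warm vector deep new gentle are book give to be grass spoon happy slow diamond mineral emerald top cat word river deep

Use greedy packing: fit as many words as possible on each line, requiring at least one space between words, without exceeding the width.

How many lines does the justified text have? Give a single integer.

Line 1: ['cheese', 'warm'] (min_width=11, slack=6)
Line 2: ['vector', 'deep', 'new'] (min_width=15, slack=2)
Line 3: ['gentle', 'are', 'book'] (min_width=15, slack=2)
Line 4: ['give', 'to', 'be', 'grass'] (min_width=16, slack=1)
Line 5: ['spoon', 'happy', 'slow'] (min_width=16, slack=1)
Line 6: ['diamond', 'mineral'] (min_width=15, slack=2)
Line 7: ['emerald', 'top', 'cat'] (min_width=15, slack=2)
Line 8: ['word', 'river', 'deep'] (min_width=15, slack=2)
Total lines: 8

Answer: 8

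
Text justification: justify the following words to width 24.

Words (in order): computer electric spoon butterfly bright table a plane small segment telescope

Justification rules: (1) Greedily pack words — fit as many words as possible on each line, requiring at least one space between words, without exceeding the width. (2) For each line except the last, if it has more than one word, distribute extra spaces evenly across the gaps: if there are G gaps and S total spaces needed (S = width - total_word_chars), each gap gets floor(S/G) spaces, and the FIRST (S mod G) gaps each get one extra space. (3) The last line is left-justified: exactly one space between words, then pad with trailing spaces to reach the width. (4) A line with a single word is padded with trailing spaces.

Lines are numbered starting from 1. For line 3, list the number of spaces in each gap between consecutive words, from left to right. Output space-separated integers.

Line 1: ['computer', 'electric', 'spoon'] (min_width=23, slack=1)
Line 2: ['butterfly', 'bright', 'table', 'a'] (min_width=24, slack=0)
Line 3: ['plane', 'small', 'segment'] (min_width=19, slack=5)
Line 4: ['telescope'] (min_width=9, slack=15)

Answer: 4 3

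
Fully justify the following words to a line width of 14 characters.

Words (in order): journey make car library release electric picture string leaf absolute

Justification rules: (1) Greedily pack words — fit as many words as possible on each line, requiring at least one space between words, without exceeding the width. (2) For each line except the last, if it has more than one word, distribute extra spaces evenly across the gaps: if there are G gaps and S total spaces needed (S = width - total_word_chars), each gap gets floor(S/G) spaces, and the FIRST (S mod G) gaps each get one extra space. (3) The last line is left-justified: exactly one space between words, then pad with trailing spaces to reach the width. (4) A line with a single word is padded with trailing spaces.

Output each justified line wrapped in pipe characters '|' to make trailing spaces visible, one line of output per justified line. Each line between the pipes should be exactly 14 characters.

Answer: |journey   make|
|car    library|
|release       |
|electric      |
|picture string|
|leaf absolute |

Derivation:
Line 1: ['journey', 'make'] (min_width=12, slack=2)
Line 2: ['car', 'library'] (min_width=11, slack=3)
Line 3: ['release'] (min_width=7, slack=7)
Line 4: ['electric'] (min_width=8, slack=6)
Line 5: ['picture', 'string'] (min_width=14, slack=0)
Line 6: ['leaf', 'absolute'] (min_width=13, slack=1)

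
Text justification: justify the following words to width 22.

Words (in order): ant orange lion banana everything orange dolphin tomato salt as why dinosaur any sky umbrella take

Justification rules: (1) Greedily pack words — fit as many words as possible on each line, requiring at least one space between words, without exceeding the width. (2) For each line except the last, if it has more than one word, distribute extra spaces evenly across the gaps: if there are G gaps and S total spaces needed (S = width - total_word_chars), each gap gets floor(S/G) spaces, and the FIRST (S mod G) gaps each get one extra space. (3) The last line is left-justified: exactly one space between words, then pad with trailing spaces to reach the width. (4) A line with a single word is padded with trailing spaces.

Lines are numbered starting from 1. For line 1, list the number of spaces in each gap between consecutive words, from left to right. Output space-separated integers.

Line 1: ['ant', 'orange', 'lion', 'banana'] (min_width=22, slack=0)
Line 2: ['everything', 'orange'] (min_width=17, slack=5)
Line 3: ['dolphin', 'tomato', 'salt', 'as'] (min_width=22, slack=0)
Line 4: ['why', 'dinosaur', 'any', 'sky'] (min_width=20, slack=2)
Line 5: ['umbrella', 'take'] (min_width=13, slack=9)

Answer: 1 1 1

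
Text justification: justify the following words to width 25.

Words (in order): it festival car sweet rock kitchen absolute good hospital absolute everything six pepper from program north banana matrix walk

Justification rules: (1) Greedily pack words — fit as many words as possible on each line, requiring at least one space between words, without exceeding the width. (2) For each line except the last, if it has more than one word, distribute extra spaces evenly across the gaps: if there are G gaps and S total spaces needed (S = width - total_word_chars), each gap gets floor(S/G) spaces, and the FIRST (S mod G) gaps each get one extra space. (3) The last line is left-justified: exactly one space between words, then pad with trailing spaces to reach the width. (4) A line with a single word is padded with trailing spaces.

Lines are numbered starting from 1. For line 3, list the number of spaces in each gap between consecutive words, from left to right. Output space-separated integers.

Line 1: ['it', 'festival', 'car', 'sweet'] (min_width=21, slack=4)
Line 2: ['rock', 'kitchen', 'absolute'] (min_width=21, slack=4)
Line 3: ['good', 'hospital', 'absolute'] (min_width=22, slack=3)
Line 4: ['everything', 'six', 'pepper'] (min_width=21, slack=4)
Line 5: ['from', 'program', 'north', 'banana'] (min_width=25, slack=0)
Line 6: ['matrix', 'walk'] (min_width=11, slack=14)

Answer: 3 2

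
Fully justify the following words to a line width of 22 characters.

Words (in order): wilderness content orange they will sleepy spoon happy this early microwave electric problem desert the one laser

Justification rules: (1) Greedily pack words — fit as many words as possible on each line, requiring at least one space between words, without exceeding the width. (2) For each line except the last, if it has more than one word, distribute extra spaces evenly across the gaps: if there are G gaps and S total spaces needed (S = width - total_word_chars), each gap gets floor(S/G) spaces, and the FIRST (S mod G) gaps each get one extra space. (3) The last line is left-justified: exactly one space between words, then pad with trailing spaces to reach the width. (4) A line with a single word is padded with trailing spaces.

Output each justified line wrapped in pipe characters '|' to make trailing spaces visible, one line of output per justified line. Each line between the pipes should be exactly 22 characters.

Answer: |wilderness     content|
|orange    they    will|
|sleepy   spoon   happy|
|this  early  microwave|
|electric       problem|
|desert the one laser  |

Derivation:
Line 1: ['wilderness', 'content'] (min_width=18, slack=4)
Line 2: ['orange', 'they', 'will'] (min_width=16, slack=6)
Line 3: ['sleepy', 'spoon', 'happy'] (min_width=18, slack=4)
Line 4: ['this', 'early', 'microwave'] (min_width=20, slack=2)
Line 5: ['electric', 'problem'] (min_width=16, slack=6)
Line 6: ['desert', 'the', 'one', 'laser'] (min_width=20, slack=2)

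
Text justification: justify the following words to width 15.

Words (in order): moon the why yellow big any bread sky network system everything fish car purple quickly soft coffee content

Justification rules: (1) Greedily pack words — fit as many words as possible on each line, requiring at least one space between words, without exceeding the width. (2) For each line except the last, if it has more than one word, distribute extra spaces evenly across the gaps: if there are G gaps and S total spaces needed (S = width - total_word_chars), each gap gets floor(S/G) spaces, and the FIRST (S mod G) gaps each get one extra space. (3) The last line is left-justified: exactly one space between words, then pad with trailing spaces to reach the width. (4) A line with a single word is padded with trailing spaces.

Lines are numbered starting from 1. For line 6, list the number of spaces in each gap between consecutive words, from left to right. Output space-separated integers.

Line 1: ['moon', 'the', 'why'] (min_width=12, slack=3)
Line 2: ['yellow', 'big', 'any'] (min_width=14, slack=1)
Line 3: ['bread', 'sky'] (min_width=9, slack=6)
Line 4: ['network', 'system'] (min_width=14, slack=1)
Line 5: ['everything', 'fish'] (min_width=15, slack=0)
Line 6: ['car', 'purple'] (min_width=10, slack=5)
Line 7: ['quickly', 'soft'] (min_width=12, slack=3)
Line 8: ['coffee', 'content'] (min_width=14, slack=1)

Answer: 6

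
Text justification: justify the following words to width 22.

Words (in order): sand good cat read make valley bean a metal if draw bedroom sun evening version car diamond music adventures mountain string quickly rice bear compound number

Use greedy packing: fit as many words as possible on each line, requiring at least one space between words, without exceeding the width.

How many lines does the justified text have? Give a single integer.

Line 1: ['sand', 'good', 'cat', 'read'] (min_width=18, slack=4)
Line 2: ['make', 'valley', 'bean', 'a'] (min_width=18, slack=4)
Line 3: ['metal', 'if', 'draw', 'bedroom'] (min_width=21, slack=1)
Line 4: ['sun', 'evening', 'version'] (min_width=19, slack=3)
Line 5: ['car', 'diamond', 'music'] (min_width=17, slack=5)
Line 6: ['adventures', 'mountain'] (min_width=19, slack=3)
Line 7: ['string', 'quickly', 'rice'] (min_width=19, slack=3)
Line 8: ['bear', 'compound', 'number'] (min_width=20, slack=2)
Total lines: 8

Answer: 8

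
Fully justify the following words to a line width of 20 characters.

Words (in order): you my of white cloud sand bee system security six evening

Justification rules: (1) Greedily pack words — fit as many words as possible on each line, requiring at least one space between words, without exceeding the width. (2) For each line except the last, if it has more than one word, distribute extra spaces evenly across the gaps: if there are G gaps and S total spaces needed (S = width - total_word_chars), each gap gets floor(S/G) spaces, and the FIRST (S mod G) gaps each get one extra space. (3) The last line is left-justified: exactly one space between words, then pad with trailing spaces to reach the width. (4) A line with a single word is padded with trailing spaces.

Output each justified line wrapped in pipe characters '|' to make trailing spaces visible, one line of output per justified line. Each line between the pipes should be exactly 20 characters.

Answer: |you   my   of  white|
|cloud    sand    bee|
|system  security six|
|evening             |

Derivation:
Line 1: ['you', 'my', 'of', 'white'] (min_width=15, slack=5)
Line 2: ['cloud', 'sand', 'bee'] (min_width=14, slack=6)
Line 3: ['system', 'security', 'six'] (min_width=19, slack=1)
Line 4: ['evening'] (min_width=7, slack=13)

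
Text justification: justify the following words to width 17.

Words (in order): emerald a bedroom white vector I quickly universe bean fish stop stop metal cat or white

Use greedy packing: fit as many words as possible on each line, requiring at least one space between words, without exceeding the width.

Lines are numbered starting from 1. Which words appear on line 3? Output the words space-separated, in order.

Answer: quickly universe

Derivation:
Line 1: ['emerald', 'a', 'bedroom'] (min_width=17, slack=0)
Line 2: ['white', 'vector', 'I'] (min_width=14, slack=3)
Line 3: ['quickly', 'universe'] (min_width=16, slack=1)
Line 4: ['bean', 'fish', 'stop'] (min_width=14, slack=3)
Line 5: ['stop', 'metal', 'cat', 'or'] (min_width=17, slack=0)
Line 6: ['white'] (min_width=5, slack=12)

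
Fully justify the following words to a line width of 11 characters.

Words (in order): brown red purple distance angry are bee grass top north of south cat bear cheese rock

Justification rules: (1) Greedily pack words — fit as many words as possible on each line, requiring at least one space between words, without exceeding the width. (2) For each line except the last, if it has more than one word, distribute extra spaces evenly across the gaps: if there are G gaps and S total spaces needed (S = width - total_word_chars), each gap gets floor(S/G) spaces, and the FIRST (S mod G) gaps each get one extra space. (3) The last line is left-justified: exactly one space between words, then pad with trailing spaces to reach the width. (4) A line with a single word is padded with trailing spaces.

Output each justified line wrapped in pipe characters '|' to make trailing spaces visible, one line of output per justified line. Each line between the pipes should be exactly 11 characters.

Answer: |brown   red|
|purple     |
|distance   |
|angry   are|
|bee   grass|
|top   north|
|of    south|
|cat    bear|
|cheese rock|

Derivation:
Line 1: ['brown', 'red'] (min_width=9, slack=2)
Line 2: ['purple'] (min_width=6, slack=5)
Line 3: ['distance'] (min_width=8, slack=3)
Line 4: ['angry', 'are'] (min_width=9, slack=2)
Line 5: ['bee', 'grass'] (min_width=9, slack=2)
Line 6: ['top', 'north'] (min_width=9, slack=2)
Line 7: ['of', 'south'] (min_width=8, slack=3)
Line 8: ['cat', 'bear'] (min_width=8, slack=3)
Line 9: ['cheese', 'rock'] (min_width=11, slack=0)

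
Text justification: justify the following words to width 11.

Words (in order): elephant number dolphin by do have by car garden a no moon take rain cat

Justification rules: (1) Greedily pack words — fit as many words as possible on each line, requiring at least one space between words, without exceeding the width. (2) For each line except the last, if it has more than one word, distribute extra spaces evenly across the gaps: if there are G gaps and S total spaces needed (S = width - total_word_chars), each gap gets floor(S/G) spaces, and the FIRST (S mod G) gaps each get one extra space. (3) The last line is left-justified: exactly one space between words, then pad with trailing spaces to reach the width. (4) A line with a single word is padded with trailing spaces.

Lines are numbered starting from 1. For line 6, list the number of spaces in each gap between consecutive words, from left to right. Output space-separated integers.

Line 1: ['elephant'] (min_width=8, slack=3)
Line 2: ['number'] (min_width=6, slack=5)
Line 3: ['dolphin', 'by'] (min_width=10, slack=1)
Line 4: ['do', 'have', 'by'] (min_width=10, slack=1)
Line 5: ['car', 'garden'] (min_width=10, slack=1)
Line 6: ['a', 'no', 'moon'] (min_width=9, slack=2)
Line 7: ['take', 'rain'] (min_width=9, slack=2)
Line 8: ['cat'] (min_width=3, slack=8)

Answer: 2 2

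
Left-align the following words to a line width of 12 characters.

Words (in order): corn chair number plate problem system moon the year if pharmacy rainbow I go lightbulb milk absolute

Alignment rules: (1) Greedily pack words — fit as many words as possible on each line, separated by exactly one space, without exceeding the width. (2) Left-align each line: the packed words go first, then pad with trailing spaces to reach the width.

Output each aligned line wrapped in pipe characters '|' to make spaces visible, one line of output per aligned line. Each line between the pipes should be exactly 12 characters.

Answer: |corn chair  |
|number plate|
|problem     |
|system moon |
|the year if |
|pharmacy    |
|rainbow I go|
|lightbulb   |
|milk        |
|absolute    |

Derivation:
Line 1: ['corn', 'chair'] (min_width=10, slack=2)
Line 2: ['number', 'plate'] (min_width=12, slack=0)
Line 3: ['problem'] (min_width=7, slack=5)
Line 4: ['system', 'moon'] (min_width=11, slack=1)
Line 5: ['the', 'year', 'if'] (min_width=11, slack=1)
Line 6: ['pharmacy'] (min_width=8, slack=4)
Line 7: ['rainbow', 'I', 'go'] (min_width=12, slack=0)
Line 8: ['lightbulb'] (min_width=9, slack=3)
Line 9: ['milk'] (min_width=4, slack=8)
Line 10: ['absolute'] (min_width=8, slack=4)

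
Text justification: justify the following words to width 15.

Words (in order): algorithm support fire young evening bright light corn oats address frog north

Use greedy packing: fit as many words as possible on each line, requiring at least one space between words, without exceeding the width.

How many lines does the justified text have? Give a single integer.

Answer: 7

Derivation:
Line 1: ['algorithm'] (min_width=9, slack=6)
Line 2: ['support', 'fire'] (min_width=12, slack=3)
Line 3: ['young', 'evening'] (min_width=13, slack=2)
Line 4: ['bright', 'light'] (min_width=12, slack=3)
Line 5: ['corn', 'oats'] (min_width=9, slack=6)
Line 6: ['address', 'frog'] (min_width=12, slack=3)
Line 7: ['north'] (min_width=5, slack=10)
Total lines: 7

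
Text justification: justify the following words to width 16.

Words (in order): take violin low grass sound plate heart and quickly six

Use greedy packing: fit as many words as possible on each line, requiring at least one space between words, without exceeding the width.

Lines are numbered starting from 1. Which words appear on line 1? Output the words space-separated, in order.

Line 1: ['take', 'violin', 'low'] (min_width=15, slack=1)
Line 2: ['grass', 'sound'] (min_width=11, slack=5)
Line 3: ['plate', 'heart', 'and'] (min_width=15, slack=1)
Line 4: ['quickly', 'six'] (min_width=11, slack=5)

Answer: take violin low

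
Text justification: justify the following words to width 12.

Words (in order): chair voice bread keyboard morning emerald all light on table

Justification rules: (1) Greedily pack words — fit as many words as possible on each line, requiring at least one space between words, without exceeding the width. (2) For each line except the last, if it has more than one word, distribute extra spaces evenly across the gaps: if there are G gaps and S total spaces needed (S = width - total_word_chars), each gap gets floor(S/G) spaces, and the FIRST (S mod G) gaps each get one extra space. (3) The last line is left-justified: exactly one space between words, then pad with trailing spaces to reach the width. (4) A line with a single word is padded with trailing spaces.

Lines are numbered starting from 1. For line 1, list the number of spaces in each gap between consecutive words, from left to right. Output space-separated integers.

Line 1: ['chair', 'voice'] (min_width=11, slack=1)
Line 2: ['bread'] (min_width=5, slack=7)
Line 3: ['keyboard'] (min_width=8, slack=4)
Line 4: ['morning'] (min_width=7, slack=5)
Line 5: ['emerald', 'all'] (min_width=11, slack=1)
Line 6: ['light', 'on'] (min_width=8, slack=4)
Line 7: ['table'] (min_width=5, slack=7)

Answer: 2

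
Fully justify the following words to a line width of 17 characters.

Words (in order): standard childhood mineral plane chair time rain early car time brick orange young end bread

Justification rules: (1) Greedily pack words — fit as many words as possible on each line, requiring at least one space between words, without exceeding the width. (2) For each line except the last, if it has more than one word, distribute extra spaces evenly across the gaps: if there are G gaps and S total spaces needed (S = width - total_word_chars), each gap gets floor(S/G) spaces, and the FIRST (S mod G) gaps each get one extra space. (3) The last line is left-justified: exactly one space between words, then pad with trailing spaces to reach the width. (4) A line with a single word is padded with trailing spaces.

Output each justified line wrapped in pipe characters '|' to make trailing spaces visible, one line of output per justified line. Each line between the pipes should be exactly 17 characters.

Line 1: ['standard'] (min_width=8, slack=9)
Line 2: ['childhood', 'mineral'] (min_width=17, slack=0)
Line 3: ['plane', 'chair', 'time'] (min_width=16, slack=1)
Line 4: ['rain', 'early', 'car'] (min_width=14, slack=3)
Line 5: ['time', 'brick', 'orange'] (min_width=17, slack=0)
Line 6: ['young', 'end', 'bread'] (min_width=15, slack=2)

Answer: |standard         |
|childhood mineral|
|plane  chair time|
|rain   early  car|
|time brick orange|
|young end bread  |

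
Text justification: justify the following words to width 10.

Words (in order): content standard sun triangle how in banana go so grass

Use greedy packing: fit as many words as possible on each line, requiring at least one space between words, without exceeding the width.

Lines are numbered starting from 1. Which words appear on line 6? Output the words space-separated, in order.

Line 1: ['content'] (min_width=7, slack=3)
Line 2: ['standard'] (min_width=8, slack=2)
Line 3: ['sun'] (min_width=3, slack=7)
Line 4: ['triangle'] (min_width=8, slack=2)
Line 5: ['how', 'in'] (min_width=6, slack=4)
Line 6: ['banana', 'go'] (min_width=9, slack=1)
Line 7: ['so', 'grass'] (min_width=8, slack=2)

Answer: banana go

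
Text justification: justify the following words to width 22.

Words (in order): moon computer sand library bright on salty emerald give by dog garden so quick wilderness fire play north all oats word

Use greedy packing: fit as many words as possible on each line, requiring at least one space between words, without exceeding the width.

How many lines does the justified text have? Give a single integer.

Answer: 6

Derivation:
Line 1: ['moon', 'computer', 'sand'] (min_width=18, slack=4)
Line 2: ['library', 'bright', 'on'] (min_width=17, slack=5)
Line 3: ['salty', 'emerald', 'give', 'by'] (min_width=21, slack=1)
Line 4: ['dog', 'garden', 'so', 'quick'] (min_width=19, slack=3)
Line 5: ['wilderness', 'fire', 'play'] (min_width=20, slack=2)
Line 6: ['north', 'all', 'oats', 'word'] (min_width=19, slack=3)
Total lines: 6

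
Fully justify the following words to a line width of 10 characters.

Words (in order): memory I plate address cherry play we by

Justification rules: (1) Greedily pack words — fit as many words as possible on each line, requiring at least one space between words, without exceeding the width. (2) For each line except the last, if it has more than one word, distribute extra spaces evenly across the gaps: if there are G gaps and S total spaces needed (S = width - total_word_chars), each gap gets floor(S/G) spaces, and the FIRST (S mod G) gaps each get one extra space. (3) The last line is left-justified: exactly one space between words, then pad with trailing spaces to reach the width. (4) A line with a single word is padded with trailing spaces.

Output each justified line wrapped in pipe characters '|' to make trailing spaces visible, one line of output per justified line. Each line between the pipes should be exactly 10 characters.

Line 1: ['memory', 'I'] (min_width=8, slack=2)
Line 2: ['plate'] (min_width=5, slack=5)
Line 3: ['address'] (min_width=7, slack=3)
Line 4: ['cherry'] (min_width=6, slack=4)
Line 5: ['play', 'we', 'by'] (min_width=10, slack=0)

Answer: |memory   I|
|plate     |
|address   |
|cherry    |
|play we by|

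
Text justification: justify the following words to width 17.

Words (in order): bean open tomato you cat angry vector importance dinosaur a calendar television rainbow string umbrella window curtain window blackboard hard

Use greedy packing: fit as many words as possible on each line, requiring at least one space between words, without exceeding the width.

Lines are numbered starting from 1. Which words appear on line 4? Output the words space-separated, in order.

Answer: dinosaur a

Derivation:
Line 1: ['bean', 'open', 'tomato'] (min_width=16, slack=1)
Line 2: ['you', 'cat', 'angry'] (min_width=13, slack=4)
Line 3: ['vector', 'importance'] (min_width=17, slack=0)
Line 4: ['dinosaur', 'a'] (min_width=10, slack=7)
Line 5: ['calendar'] (min_width=8, slack=9)
Line 6: ['television'] (min_width=10, slack=7)
Line 7: ['rainbow', 'string'] (min_width=14, slack=3)
Line 8: ['umbrella', 'window'] (min_width=15, slack=2)
Line 9: ['curtain', 'window'] (min_width=14, slack=3)
Line 10: ['blackboard', 'hard'] (min_width=15, slack=2)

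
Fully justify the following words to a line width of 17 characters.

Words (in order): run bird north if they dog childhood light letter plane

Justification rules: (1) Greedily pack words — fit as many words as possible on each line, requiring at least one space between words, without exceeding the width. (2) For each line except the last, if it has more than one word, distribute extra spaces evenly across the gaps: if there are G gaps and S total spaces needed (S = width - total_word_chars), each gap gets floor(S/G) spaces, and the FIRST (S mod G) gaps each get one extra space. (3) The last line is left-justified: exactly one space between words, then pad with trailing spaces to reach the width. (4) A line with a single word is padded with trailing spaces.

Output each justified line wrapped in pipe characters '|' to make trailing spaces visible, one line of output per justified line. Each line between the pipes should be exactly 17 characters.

Answer: |run bird north if|
|they          dog|
|childhood   light|
|letter plane     |

Derivation:
Line 1: ['run', 'bird', 'north', 'if'] (min_width=17, slack=0)
Line 2: ['they', 'dog'] (min_width=8, slack=9)
Line 3: ['childhood', 'light'] (min_width=15, slack=2)
Line 4: ['letter', 'plane'] (min_width=12, slack=5)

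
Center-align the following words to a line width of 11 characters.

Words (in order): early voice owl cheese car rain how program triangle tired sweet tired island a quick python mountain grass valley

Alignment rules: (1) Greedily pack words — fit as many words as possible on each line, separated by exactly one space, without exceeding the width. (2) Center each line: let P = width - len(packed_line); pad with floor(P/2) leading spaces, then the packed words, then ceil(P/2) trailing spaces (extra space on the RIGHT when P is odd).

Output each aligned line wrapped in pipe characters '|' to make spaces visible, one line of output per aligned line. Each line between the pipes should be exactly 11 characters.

Line 1: ['early', 'voice'] (min_width=11, slack=0)
Line 2: ['owl', 'cheese'] (min_width=10, slack=1)
Line 3: ['car', 'rain'] (min_width=8, slack=3)
Line 4: ['how', 'program'] (min_width=11, slack=0)
Line 5: ['triangle'] (min_width=8, slack=3)
Line 6: ['tired', 'sweet'] (min_width=11, slack=0)
Line 7: ['tired'] (min_width=5, slack=6)
Line 8: ['island', 'a'] (min_width=8, slack=3)
Line 9: ['quick'] (min_width=5, slack=6)
Line 10: ['python'] (min_width=6, slack=5)
Line 11: ['mountain'] (min_width=8, slack=3)
Line 12: ['grass'] (min_width=5, slack=6)
Line 13: ['valley'] (min_width=6, slack=5)

Answer: |early voice|
|owl cheese |
| car rain  |
|how program|
| triangle  |
|tired sweet|
|   tired   |
| island a  |
|   quick   |
|  python   |
| mountain  |
|   grass   |
|  valley   |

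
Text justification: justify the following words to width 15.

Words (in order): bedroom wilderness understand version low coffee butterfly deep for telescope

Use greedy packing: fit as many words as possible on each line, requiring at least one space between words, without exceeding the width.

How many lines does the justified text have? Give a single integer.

Answer: 7

Derivation:
Line 1: ['bedroom'] (min_width=7, slack=8)
Line 2: ['wilderness'] (min_width=10, slack=5)
Line 3: ['understand'] (min_width=10, slack=5)
Line 4: ['version', 'low'] (min_width=11, slack=4)
Line 5: ['coffee'] (min_width=6, slack=9)
Line 6: ['butterfly', 'deep'] (min_width=14, slack=1)
Line 7: ['for', 'telescope'] (min_width=13, slack=2)
Total lines: 7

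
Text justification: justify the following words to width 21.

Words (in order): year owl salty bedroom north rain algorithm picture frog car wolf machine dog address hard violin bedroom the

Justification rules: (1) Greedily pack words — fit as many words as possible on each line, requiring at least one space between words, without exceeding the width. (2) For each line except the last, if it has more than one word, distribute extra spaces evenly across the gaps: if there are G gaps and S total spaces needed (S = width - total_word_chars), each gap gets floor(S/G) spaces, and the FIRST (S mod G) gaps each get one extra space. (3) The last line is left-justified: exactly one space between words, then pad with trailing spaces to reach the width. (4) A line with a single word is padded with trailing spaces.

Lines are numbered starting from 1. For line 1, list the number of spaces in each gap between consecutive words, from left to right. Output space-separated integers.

Answer: 5 4

Derivation:
Line 1: ['year', 'owl', 'salty'] (min_width=14, slack=7)
Line 2: ['bedroom', 'north', 'rain'] (min_width=18, slack=3)
Line 3: ['algorithm', 'picture'] (min_width=17, slack=4)
Line 4: ['frog', 'car', 'wolf', 'machine'] (min_width=21, slack=0)
Line 5: ['dog', 'address', 'hard'] (min_width=16, slack=5)
Line 6: ['violin', 'bedroom', 'the'] (min_width=18, slack=3)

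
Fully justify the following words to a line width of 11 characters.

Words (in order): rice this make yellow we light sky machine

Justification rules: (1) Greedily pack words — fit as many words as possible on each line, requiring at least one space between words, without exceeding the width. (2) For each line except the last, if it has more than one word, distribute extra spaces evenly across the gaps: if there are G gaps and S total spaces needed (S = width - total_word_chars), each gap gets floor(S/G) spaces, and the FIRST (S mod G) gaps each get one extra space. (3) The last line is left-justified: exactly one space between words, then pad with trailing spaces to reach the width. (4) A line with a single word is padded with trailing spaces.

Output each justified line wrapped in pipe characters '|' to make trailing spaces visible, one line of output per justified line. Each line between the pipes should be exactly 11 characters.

Line 1: ['rice', 'this'] (min_width=9, slack=2)
Line 2: ['make', 'yellow'] (min_width=11, slack=0)
Line 3: ['we', 'light'] (min_width=8, slack=3)
Line 4: ['sky', 'machine'] (min_width=11, slack=0)

Answer: |rice   this|
|make yellow|
|we    light|
|sky machine|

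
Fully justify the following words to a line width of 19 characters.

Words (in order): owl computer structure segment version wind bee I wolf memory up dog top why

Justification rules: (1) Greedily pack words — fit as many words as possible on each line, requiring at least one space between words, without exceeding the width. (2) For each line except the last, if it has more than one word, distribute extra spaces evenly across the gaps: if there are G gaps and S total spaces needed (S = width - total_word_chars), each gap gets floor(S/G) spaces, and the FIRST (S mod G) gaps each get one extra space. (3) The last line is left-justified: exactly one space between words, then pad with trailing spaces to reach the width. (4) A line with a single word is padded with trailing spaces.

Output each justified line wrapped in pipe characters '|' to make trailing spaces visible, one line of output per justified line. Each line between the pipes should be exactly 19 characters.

Line 1: ['owl', 'computer'] (min_width=12, slack=7)
Line 2: ['structure', 'segment'] (min_width=17, slack=2)
Line 3: ['version', 'wind', 'bee', 'I'] (min_width=18, slack=1)
Line 4: ['wolf', 'memory', 'up', 'dog'] (min_width=18, slack=1)
Line 5: ['top', 'why'] (min_width=7, slack=12)

Answer: |owl        computer|
|structure   segment|
|version  wind bee I|
|wolf  memory up dog|
|top why            |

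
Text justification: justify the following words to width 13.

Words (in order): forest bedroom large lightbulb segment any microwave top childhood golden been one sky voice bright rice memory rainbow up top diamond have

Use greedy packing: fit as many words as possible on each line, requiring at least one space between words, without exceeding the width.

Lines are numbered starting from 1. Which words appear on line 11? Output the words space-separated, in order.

Line 1: ['forest'] (min_width=6, slack=7)
Line 2: ['bedroom', 'large'] (min_width=13, slack=0)
Line 3: ['lightbulb'] (min_width=9, slack=4)
Line 4: ['segment', 'any'] (min_width=11, slack=2)
Line 5: ['microwave', 'top'] (min_width=13, slack=0)
Line 6: ['childhood'] (min_width=9, slack=4)
Line 7: ['golden', 'been'] (min_width=11, slack=2)
Line 8: ['one', 'sky', 'voice'] (min_width=13, slack=0)
Line 9: ['bright', 'rice'] (min_width=11, slack=2)
Line 10: ['memory'] (min_width=6, slack=7)
Line 11: ['rainbow', 'up'] (min_width=10, slack=3)
Line 12: ['top', 'diamond'] (min_width=11, slack=2)
Line 13: ['have'] (min_width=4, slack=9)

Answer: rainbow up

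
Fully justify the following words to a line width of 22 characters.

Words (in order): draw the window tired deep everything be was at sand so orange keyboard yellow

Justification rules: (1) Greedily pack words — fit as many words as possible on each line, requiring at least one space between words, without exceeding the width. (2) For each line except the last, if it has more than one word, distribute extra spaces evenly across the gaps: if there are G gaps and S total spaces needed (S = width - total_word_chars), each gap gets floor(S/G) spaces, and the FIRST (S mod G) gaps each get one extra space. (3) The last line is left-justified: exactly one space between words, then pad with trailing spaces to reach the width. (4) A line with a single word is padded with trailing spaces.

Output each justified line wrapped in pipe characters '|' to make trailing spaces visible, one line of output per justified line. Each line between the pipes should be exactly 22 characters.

Line 1: ['draw', 'the', 'window', 'tired'] (min_width=21, slack=1)
Line 2: ['deep', 'everything', 'be', 'was'] (min_width=22, slack=0)
Line 3: ['at', 'sand', 'so', 'orange'] (min_width=17, slack=5)
Line 4: ['keyboard', 'yellow'] (min_width=15, slack=7)

Answer: |draw  the window tired|
|deep everything be was|
|at   sand   so  orange|
|keyboard yellow       |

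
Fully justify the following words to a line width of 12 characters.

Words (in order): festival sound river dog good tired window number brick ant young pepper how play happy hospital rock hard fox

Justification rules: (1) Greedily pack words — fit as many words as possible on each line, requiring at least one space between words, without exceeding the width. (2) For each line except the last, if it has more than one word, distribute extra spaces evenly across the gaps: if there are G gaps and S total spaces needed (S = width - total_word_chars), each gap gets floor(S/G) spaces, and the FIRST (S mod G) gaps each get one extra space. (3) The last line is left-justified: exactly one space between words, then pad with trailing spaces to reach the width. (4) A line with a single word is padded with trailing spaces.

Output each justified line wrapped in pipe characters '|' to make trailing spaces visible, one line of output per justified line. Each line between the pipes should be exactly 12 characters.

Line 1: ['festival'] (min_width=8, slack=4)
Line 2: ['sound', 'river'] (min_width=11, slack=1)
Line 3: ['dog', 'good'] (min_width=8, slack=4)
Line 4: ['tired', 'window'] (min_width=12, slack=0)
Line 5: ['number', 'brick'] (min_width=12, slack=0)
Line 6: ['ant', 'young'] (min_width=9, slack=3)
Line 7: ['pepper', 'how'] (min_width=10, slack=2)
Line 8: ['play', 'happy'] (min_width=10, slack=2)
Line 9: ['hospital'] (min_width=8, slack=4)
Line 10: ['rock', 'hard'] (min_width=9, slack=3)
Line 11: ['fox'] (min_width=3, slack=9)

Answer: |festival    |
|sound  river|
|dog     good|
|tired window|
|number brick|
|ant    young|
|pepper   how|
|play   happy|
|hospital    |
|rock    hard|
|fox         |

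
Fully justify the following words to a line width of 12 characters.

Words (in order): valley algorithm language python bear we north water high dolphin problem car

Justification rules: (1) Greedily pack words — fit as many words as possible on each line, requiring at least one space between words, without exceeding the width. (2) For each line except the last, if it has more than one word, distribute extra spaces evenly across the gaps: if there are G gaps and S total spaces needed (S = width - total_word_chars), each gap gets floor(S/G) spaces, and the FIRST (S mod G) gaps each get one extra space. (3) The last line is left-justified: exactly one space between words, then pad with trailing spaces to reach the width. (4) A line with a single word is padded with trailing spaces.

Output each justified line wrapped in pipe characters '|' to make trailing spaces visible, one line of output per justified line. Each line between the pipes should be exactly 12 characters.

Line 1: ['valley'] (min_width=6, slack=6)
Line 2: ['algorithm'] (min_width=9, slack=3)
Line 3: ['language'] (min_width=8, slack=4)
Line 4: ['python', 'bear'] (min_width=11, slack=1)
Line 5: ['we', 'north'] (min_width=8, slack=4)
Line 6: ['water', 'high'] (min_width=10, slack=2)
Line 7: ['dolphin'] (min_width=7, slack=5)
Line 8: ['problem', 'car'] (min_width=11, slack=1)

Answer: |valley      |
|algorithm   |
|language    |
|python  bear|
|we     north|
|water   high|
|dolphin     |
|problem car |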